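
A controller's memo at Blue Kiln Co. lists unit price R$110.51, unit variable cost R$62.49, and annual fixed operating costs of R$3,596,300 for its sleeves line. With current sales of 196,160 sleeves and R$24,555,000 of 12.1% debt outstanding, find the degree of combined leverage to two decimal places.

3.30

Contribution at this volume is 196,160 × R$48.02 = R$9,419,603.20.
Operating income = contribution − fixed costs = R$9,419,603.20 − R$3,596,300 = R$5,823,303.20. Interest = R$2,971,155.00.
DOL = R$9,419,603.20 ÷ R$5,823,303.20 = 1.6176; DFL = R$5,823,303.20 ÷ R$2,852,148.20 = 2.0417.
Combined leverage = 1.6176 × 2.0417 = 3.3027.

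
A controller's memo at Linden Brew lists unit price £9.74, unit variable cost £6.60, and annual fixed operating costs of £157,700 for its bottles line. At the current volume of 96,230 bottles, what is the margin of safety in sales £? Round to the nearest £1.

£448,109

Unit CM = price − variable cost = £9.74 − £6.60 = £3.14. Break-even units = £157,700 ÷ £3.14 = 50,222.93; break-even revenue = 50,222.93 × £9.74 = £489,171.34.
Current sales = 96,230 × £9.74 = £937,280.20.
Margin of safety = £937,280.20 − £489,171.34 = £448,109.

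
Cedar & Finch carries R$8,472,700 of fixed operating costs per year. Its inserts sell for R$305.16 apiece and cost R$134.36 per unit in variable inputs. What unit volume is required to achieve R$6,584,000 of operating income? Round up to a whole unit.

Each unit contributes R$305.16 − R$134.36 = R$170.80.
Need Q such that Q × R$170.80 − R$8,472,700 = R$6,584,000, i.e. Q = R$15,056,700 / R$170.80 = 88,153.98 → 88,154.

88,154 inserts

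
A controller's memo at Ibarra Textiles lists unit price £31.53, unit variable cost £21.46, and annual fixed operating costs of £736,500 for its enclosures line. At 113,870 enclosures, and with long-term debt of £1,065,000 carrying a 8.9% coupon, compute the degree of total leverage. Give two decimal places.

Total contribution margin = 113,870 × £10.07 = £1,146,670.90.
EBIT = £1,146,670.90 − £736,500 = £410,170.90. Interest = £94,785.00, so EBIT − I = £315,385.90.
DCL = contribution ÷ (EBIT − I) = £1,146,670.90 ÷ £315,385.90 = 3.6358.

3.64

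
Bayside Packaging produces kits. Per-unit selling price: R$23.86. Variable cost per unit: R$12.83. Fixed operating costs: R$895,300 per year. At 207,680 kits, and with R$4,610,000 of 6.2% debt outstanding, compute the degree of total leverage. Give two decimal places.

Total contribution margin = 207,680 × R$11.03 = R$2,290,710.40.
EBIT = R$2,290,710.40 − R$895,300 = R$1,395,410.40. Interest = R$285,820.00, so EBIT − I = R$1,109,590.40.
Degree of total leverage = total CM / (EBIT − interest) = R$2,290,710.40 / R$1,109,590.40 = 2.0645.

2.06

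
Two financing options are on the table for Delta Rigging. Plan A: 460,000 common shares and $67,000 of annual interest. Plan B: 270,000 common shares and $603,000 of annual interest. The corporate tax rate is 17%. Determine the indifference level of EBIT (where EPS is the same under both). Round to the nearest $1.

$1,364,684

At indifference, (EBIT − 67,000)(1 − t)/460,000 = (EBIT − 603,000)(1 − t)/270,000.
The (1 − t) factor cancels: (EBIT − 67,000) × 270,000 = (EBIT − 603,000) × 460,000.
Solving, EBIT = (603,000·460,000 − 67,000·270,000) / (460,000 − 270,000) = 259,290,000,000 / 190,000 = 1,364,684.21.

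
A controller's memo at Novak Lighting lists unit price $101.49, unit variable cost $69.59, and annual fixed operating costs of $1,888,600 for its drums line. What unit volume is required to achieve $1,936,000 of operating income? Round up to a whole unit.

Contribution margin per unit = $101.49 − $69.59 = $31.90.
Need Q such that Q × $31.90 − $1,888,600 = $1,936,000, i.e. Q = $3,824,600 / $31.90 = 119,893.42 → 119,894.

119,894 drums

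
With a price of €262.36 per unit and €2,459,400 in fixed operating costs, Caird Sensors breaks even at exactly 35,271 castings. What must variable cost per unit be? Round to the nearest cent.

At break-even, FC = Q × (P − VC), so P − VC = €2,459,400 ÷ 35,271 = €69.7287.
Hence VC = price − CM = €262.36 − €69.7287 = €192.63.

€192.63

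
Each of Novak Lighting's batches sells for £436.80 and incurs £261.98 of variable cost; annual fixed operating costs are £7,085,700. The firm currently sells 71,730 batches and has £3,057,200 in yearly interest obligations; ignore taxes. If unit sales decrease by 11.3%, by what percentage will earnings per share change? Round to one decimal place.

Contribution at this volume is 71,730 × £174.82 = £12,539,838.60.
EBIT = £12,539,838.60 − £7,085,700 = £5,454,138.60.
After interest of £3,057,200.00, pre-tax earnings = £2,396,938.60.
DCL = total CM / (EBIT − I) = £12,539,838.60 / £2,396,938.60 = 5.2316.
EPS therefore changes by 5.2316 × (-11.3%) = -59.1%.

-59.1%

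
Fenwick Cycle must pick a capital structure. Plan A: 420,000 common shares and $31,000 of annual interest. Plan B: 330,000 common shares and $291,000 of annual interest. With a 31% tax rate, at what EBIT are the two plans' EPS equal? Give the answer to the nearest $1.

$1,244,333

Set EPS_A = EPS_B: (EBIT − $31,000)(1 − 0.31) ÷ 420,000 = (EBIT − $291,000)(1 − 0.31) ÷ 330,000.
The (1 − t) factor cancels: (EBIT − 31,000) × 330,000 = (EBIT − 291,000) × 420,000.
EBIT × (420,000 − 330,000) = 291,000 × 420,000 − 31,000 × 330,000 = 111,990,000,000, so EBIT = 111,990,000,000 ÷ 90,000 = 1,244,333.33.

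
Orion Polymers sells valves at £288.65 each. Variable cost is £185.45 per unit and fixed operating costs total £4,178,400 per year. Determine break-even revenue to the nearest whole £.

Contribution margin per unit = £288.65 − £185.45 = £103.20, a CM ratio of £103.20 ÷ £288.65 = 0.3575.
Break-even sales = FC ÷ CM ratio = £4,178,400 × £288.65 / £103.20 = £11,686,969.

£11,686,969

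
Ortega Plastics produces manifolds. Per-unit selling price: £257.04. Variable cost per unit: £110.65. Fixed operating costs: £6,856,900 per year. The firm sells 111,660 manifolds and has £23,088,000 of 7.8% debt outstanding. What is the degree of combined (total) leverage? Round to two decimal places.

2.13

Total contribution margin = 111,660 × £146.39 = £16,345,907.40.
Subtracting fixed costs: EBIT = £16,345,907.40 − £6,856,900 = £9,489,007.40. Interest = £1,800,864.00, so EBIT − I = £7,688,143.40.
DCL = contribution ÷ (EBIT − I) = £16,345,907.40 ÷ £7,688,143.40 = 2.1261.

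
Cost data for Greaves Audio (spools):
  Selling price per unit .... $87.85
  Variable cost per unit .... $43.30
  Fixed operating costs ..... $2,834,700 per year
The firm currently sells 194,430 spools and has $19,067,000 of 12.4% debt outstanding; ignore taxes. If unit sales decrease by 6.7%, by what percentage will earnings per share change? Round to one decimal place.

-16.8%

Contribution at this volume is 194,430 × $44.55 = $8,661,856.50.
Operating income = contribution − fixed costs = $8,661,856.50 − $2,834,700 = $5,827,156.50.
Interest = $2,364,308.00, so EBIT − I = $3,462,848.50.
DCL = total CM / (EBIT − I) = $8,661,856.50 / $3,462,848.50 = 2.5014.
%ΔEPS = DCL × %ΔSales = 2.5014 × -6.7% = -16.8%.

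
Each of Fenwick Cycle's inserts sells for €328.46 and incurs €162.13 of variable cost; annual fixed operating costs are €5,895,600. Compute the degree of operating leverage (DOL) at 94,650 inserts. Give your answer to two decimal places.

Total contribution margin = 94,650 × €166.33 = €15,743,134.50.
Subtracting fixed costs: EBIT = €15,743,134.50 − €5,895,600 = €9,847,534.50.
So DOL = total CM / EBIT = €15,743,134.50 / €9,847,534.50 = 1.5987.

1.60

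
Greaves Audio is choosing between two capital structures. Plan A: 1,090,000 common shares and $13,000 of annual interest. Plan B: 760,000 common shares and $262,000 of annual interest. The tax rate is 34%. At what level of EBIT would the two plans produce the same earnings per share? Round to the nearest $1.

$835,455

Set EPS_A = EPS_B: (EBIT − $13,000)(1 − 0.34) ÷ 1,090,000 = (EBIT − $262,000)(1 − 0.34) ÷ 760,000.
The (1 − t) factor cancels: (EBIT − 13,000) × 760,000 = (EBIT − 262,000) × 1,090,000.
Solving, EBIT = (262,000·1,090,000 − 13,000·760,000) / (1,090,000 − 760,000) = 275,700,000,000 / 330,000 = 835,454.55.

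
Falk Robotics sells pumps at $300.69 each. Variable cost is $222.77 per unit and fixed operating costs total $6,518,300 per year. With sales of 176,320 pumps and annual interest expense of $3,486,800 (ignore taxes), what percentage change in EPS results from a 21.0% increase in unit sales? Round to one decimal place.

Contribution at this volume is 176,320 × $77.92 = $13,738,854.40.
Subtracting fixed costs: EBIT = $13,738,854.40 − $6,518,300 = $7,220,554.40.
After interest of $3,486,800.00, pre-tax earnings = $3,733,754.40.
DCL = total CM / (EBIT − I) = $13,738,854.40 / $3,733,754.40 = 3.6796.
EPS therefore changes by 3.6796 × (+21.0%) = +77.3%.

+77.3%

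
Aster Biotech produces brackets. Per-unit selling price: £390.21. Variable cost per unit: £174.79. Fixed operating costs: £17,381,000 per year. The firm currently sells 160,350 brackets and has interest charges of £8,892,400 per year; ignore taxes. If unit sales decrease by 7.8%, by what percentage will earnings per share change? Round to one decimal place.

Total contribution margin = 160,350 × £215.42 = £34,542,597.00.
Operating income = contribution − fixed costs = £34,542,597.00 − £17,381,000 = £17,161,597.00.
Interest = £8,892,400.00, so EBIT − I = £8,269,197.00.
Degree of combined leverage = contribution ÷ (EBIT − I) = £34,542,597.00 ÷ £8,269,197.00 = 4.1773.
%ΔEPS = DCL × %ΔSales = 4.1773 × -7.8% = -32.6%.

-32.6%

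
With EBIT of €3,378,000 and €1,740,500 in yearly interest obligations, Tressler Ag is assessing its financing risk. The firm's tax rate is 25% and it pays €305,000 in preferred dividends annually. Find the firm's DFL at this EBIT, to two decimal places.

2.74

Interest = €1,740,500.00.
Pre-tax preferred-dividend burden = €305,000 ÷ (1 − 0.25) = €406,666.67.
DFL = EBIT ÷ [EBIT − I − D_p/(1−t)] = €3,378,000 ÷ [€3,378,000 − €1,740,500.00 − €406,666.67] = €3,378,000 ÷ €1,230,833.33 = 2.7445.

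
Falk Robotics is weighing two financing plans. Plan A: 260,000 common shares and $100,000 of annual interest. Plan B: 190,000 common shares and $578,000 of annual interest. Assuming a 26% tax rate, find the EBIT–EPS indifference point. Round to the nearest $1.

At indifference, (EBIT − 100,000)(1 − t)/260,000 = (EBIT − 578,000)(1 − t)/190,000.
Cancelling (1 − t) and cross-multiplying: 190,000·(EBIT − 100,000) = 260,000·(EBIT − 578,000).
Solving, EBIT = (578,000·260,000 − 100,000·190,000) / (260,000 − 190,000) = 131,280,000,000 / 70,000 = 1,875,428.57.

$1,875,429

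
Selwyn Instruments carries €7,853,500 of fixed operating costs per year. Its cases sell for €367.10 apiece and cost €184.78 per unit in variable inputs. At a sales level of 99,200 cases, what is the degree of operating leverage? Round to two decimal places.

1.77

Contribution at this volume is 99,200 × €182.32 = €18,086,144.00.
EBIT = €18,086,144.00 − €7,853,500 = €10,232,644.00.
So DOL = total CM / EBIT = €18,086,144.00 / €10,232,644.00 = 1.7675.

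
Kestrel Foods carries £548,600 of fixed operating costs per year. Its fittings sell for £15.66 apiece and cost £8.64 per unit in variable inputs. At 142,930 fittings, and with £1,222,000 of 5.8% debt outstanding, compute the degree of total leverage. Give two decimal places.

2.61

Contribution at this volume is 142,930 × £7.02 = £1,003,368.60.
EBIT = £1,003,368.60 − £548,600 = £454,768.60. Interest = £70,876.00, so EBIT − I = £383,892.60.
DCL = contribution ÷ (EBIT − I) = £1,003,368.60 ÷ £383,892.60 = 2.6137.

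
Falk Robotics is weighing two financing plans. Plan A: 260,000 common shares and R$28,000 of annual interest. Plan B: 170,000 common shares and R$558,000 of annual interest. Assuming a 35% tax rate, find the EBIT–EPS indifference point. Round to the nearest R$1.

R$1,559,111

At indifference, (EBIT − 28,000)(1 − t)/260,000 = (EBIT − 558,000)(1 − t)/170,000.
The (1 − t) factor cancels: (EBIT − 28,000) × 170,000 = (EBIT − 558,000) × 260,000.
Solving, EBIT = (558,000·260,000 − 28,000·170,000) / (260,000 − 170,000) = 140,320,000,000 / 90,000 = 1,559,111.11.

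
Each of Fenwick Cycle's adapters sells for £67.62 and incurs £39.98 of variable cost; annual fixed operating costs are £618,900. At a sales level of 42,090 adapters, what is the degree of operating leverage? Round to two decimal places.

Contribution at this volume is 42,090 × £27.64 = £1,163,367.60.
EBIT = £1,163,367.60 − £618,900 = £544,467.60.
Degree of operating leverage = £1,163,367.60 / £544,467.60 = 2.1367.

2.14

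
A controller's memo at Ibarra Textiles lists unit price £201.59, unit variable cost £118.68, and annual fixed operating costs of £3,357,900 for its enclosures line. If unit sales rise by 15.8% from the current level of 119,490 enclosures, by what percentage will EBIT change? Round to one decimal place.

At 119,490 units, contribution = 119,490 × £82.91 = £9,906,915.90.
EBIT = £9,906,915.90 − £3,357,900 = £6,549,015.90.
So DOL = total CM / EBIT = £9,906,915.90 / £6,549,015.90 = 1.5127.
So EBIT moves 1.5127 × (+15.8%) = +23.9%.

+23.9%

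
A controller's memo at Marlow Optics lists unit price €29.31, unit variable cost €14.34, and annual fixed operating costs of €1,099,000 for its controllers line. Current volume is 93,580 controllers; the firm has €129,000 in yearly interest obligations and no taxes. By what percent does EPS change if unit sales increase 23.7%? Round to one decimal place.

Contribution at this volume is 93,580 × €14.97 = €1,400,892.60.
Subtracting fixed costs: EBIT = €1,400,892.60 − €1,099,000 = €301,892.60.
After interest of €129,000.00, pre-tax earnings = €172,892.60.
DCL = total CM / (EBIT − I) = €1,400,892.60 / €172,892.60 = 8.1027.
%ΔEPS = DCL × %ΔSales = 8.1027 × +23.7% = +192.0%.

+192.0%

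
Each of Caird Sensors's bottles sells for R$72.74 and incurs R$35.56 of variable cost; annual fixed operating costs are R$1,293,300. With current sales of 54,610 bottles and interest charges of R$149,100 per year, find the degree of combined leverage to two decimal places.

3.45

At 54,610 units, contribution = 54,610 × R$37.18 = R$2,030,399.80.
Subtracting fixed costs: EBIT = R$2,030,399.80 − R$1,293,300 = R$737,099.80. Interest = R$149,100.00, so EBIT − I = R$587,999.80.
Degree of total leverage = total CM / (EBIT − interest) = R$2,030,399.80 / R$587,999.80 = 3.4531.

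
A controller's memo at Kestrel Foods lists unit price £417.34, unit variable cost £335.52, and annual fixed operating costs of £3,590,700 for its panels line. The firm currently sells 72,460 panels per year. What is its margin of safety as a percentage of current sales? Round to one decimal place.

Each unit contributes £417.34 − £335.52 = £81.82. Break-even units = £3,590,700 ÷ £81.82 = 43,885.36; break-even revenue = 43,885.36 × £417.34 = £18,315,115.35.
Current sales = 72,460 × £417.34 = £30,240,456.40.
Margin of safety = (£30,240,456.40 − £18,315,115.35) ÷ £30,240,456.40 = 39.4%.

39.4%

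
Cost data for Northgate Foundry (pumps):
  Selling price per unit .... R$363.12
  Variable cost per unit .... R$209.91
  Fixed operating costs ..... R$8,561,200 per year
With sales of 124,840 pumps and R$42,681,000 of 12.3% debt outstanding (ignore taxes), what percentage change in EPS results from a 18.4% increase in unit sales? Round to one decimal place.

+66.2%

Total contribution margin = 124,840 × R$153.21 = R$19,126,736.40.
Subtracting fixed costs: EBIT = R$19,126,736.40 − R$8,561,200 = R$10,565,536.40.
After interest of R$5,249,763.00, pre-tax earnings = R$5,315,773.40.
DCL = total CM / (EBIT − I) = R$19,126,736.40 / R$5,315,773.40 = 3.5981.
EPS therefore changes by 3.5981 × (+18.4%) = +66.2%.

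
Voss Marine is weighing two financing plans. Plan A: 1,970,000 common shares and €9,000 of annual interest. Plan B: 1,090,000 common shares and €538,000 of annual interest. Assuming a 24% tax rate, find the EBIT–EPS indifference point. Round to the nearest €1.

At indifference, (EBIT − 9,000)(1 − t)/1,970,000 = (EBIT − 538,000)(1 − t)/1,090,000.
Cancelling (1 − t) and cross-multiplying: 1,090,000·(EBIT − 9,000) = 1,970,000·(EBIT − 538,000).
Solving, EBIT = (538,000·1,970,000 − 9,000·1,090,000) / (1,970,000 − 1,090,000) = 1,050,050,000,000 / 880,000 = 1,193,238.64.

€1,193,239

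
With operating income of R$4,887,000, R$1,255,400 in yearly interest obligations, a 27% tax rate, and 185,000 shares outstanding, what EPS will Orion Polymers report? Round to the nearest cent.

R$14.33

Interest = R$1,255,400.00, so EBT = R$4,887,000 − R$1,255,400.00 = R$3,631,600.00.
Net income = R$3,631,600.00 × (1 − 0.27) = R$2,651,068.00.
Per share: R$2,651,068.00 / 185,000 shares = R$14.33.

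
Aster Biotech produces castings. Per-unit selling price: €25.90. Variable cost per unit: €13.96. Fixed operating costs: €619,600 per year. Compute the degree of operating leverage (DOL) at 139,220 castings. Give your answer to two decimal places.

At 139,220 units, contribution = 139,220 × €11.94 = €1,662,286.80.
Subtracting fixed costs: EBIT = €1,662,286.80 − €619,600 = €1,042,686.80.
DOL = contribution ÷ EBIT = €1,662,286.80 ÷ €1,042,686.80 = 1.5942.

1.59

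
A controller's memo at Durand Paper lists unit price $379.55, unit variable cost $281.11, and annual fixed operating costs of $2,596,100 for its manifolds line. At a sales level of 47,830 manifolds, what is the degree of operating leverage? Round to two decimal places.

Contribution at this volume is 47,830 × $98.44 = $4,708,385.20.
Subtracting fixed costs: EBIT = $4,708,385.20 − $2,596,100 = $2,112,285.20.
So DOL = total CM / EBIT = $4,708,385.20 / $2,112,285.20 = 2.2290.

2.23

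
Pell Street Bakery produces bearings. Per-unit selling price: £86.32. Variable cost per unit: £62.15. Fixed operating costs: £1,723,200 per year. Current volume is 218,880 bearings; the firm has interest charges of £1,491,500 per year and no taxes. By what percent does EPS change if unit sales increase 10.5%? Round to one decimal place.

Total contribution margin = 218,880 × £24.17 = £5,290,329.60.
EBIT = £5,290,329.60 − £1,723,200 = £3,567,129.60.
After interest of £1,491,500.00, pre-tax earnings = £2,075,629.60.
Degree of combined leverage = contribution ÷ (EBIT − I) = £5,290,329.60 ÷ £2,075,629.60 = 2.5488.
%ΔEPS = DCL × %ΔSales = 2.5488 × +10.5% = +26.8%.

+26.8%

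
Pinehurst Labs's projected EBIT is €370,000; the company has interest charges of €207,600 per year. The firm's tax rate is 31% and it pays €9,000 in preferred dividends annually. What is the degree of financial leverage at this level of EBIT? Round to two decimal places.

Annual interest charges come to €207,600.00.
Pre-tax preferred-dividend burden = €9,000 ÷ (1 − 0.31) = €13,043.48.
DFL = EBIT ÷ [EBIT − I − D_p/(1−t)] = €370,000 ÷ [€370,000 − €207,600.00 − €13,043.48] = €370,000 ÷ €149,356.52 = 2.4773.

2.48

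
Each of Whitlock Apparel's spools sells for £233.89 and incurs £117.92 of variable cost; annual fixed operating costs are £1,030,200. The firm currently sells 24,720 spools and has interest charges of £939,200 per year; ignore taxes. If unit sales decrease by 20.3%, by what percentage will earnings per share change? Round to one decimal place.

At 24,720 units, contribution = 24,720 × £115.97 = £2,866,778.40.
Subtracting fixed costs: EBIT = £2,866,778.40 − £1,030,200 = £1,836,578.40.
After interest of £939,200.00, pre-tax earnings = £897,378.40.
Degree of combined leverage = contribution ÷ (EBIT − I) = £2,866,778.40 ÷ £897,378.40 = 3.1946.
%ΔEPS = DCL × %ΔSales = 3.1946 × -20.3% = -64.9%.

-64.9%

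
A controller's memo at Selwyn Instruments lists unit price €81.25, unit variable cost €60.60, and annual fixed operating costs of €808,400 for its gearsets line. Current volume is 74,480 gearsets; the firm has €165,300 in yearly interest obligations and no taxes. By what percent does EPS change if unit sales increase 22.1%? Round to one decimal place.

+60.2%

At 74,480 units, contribution = 74,480 × €20.65 = €1,538,012.00.
Operating income = contribution − fixed costs = €1,538,012.00 − €808,400 = €729,612.00.
After interest of €165,300.00, pre-tax earnings = €564,312.00.
Degree of combined leverage = contribution ÷ (EBIT − I) = €1,538,012.00 ÷ €564,312.00 = 2.7255.
EPS therefore changes by 2.7255 × (+22.1%) = +60.2%.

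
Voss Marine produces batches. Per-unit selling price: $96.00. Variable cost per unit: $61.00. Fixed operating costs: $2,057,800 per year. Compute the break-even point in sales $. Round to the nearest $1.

$5,644,251

Contribution margin per unit = $96.00 − $61.00 = $35.00, a CM ratio of $35.00 ÷ $96.00 = 0.3646.
Break-even sales = FC ÷ CM ratio = $2,057,800 × $96.00 / $35.00 = $5,644,251.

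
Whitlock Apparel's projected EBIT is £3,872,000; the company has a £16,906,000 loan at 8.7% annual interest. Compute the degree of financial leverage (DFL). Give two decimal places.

1.61

Interest = £1,470,822.00.
DFL = EBIT ÷ (EBIT − I) = £3,872,000 ÷ (£3,872,000 − £1,470,822.00) = £3,872,000 ÷ £2,401,178.00 = 1.6125.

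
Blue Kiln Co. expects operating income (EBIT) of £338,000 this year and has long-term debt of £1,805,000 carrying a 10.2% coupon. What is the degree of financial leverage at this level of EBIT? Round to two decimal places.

2.20

Annual interest charges come to £184,110.00.
DFL = EBIT ÷ (EBIT − I) = £338,000 ÷ (£338,000 − £184,110.00) = £338,000 ÷ £153,890.00 = 2.1964.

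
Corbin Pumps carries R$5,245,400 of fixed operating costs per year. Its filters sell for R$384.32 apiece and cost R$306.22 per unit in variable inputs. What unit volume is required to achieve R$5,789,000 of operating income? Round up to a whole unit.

141,286 filters

Unit CM = price − variable cost = R$384.32 − R$306.22 = R$78.10.
Required volume = (fixed costs + target profit) ÷ CM = (R$5,245,400 + R$5,789,000) ÷ R$78.10 = 141,285.53, so 141,286 filters.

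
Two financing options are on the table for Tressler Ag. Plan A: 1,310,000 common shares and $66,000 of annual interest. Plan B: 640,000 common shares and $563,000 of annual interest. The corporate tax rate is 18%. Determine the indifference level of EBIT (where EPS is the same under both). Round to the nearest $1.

$1,037,746

At indifference, (EBIT − 66,000)(1 − t)/1,310,000 = (EBIT − 563,000)(1 − t)/640,000.
Cancelling (1 − t) and cross-multiplying: 640,000·(EBIT − 66,000) = 1,310,000·(EBIT − 563,000).
Solving, EBIT = (563,000·1,310,000 − 66,000·640,000) / (1,310,000 − 640,000) = 695,290,000,000 / 670,000 = 1,037,746.27.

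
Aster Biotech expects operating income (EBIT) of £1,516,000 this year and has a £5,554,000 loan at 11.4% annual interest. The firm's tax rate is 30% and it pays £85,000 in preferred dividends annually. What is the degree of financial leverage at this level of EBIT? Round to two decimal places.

1.99

Annual interest charges come to £633,156.00.
Preferred dividends grossed up pre-tax: £85,000 / (1 − 0.30) = £121,428.57.
DFL = EBIT ÷ [EBIT − I − D_p/(1−t)] = £1,516,000 ÷ [£1,516,000 − £633,156.00 − £121,428.57] = £1,516,000 ÷ £761,415.43 = 1.9910.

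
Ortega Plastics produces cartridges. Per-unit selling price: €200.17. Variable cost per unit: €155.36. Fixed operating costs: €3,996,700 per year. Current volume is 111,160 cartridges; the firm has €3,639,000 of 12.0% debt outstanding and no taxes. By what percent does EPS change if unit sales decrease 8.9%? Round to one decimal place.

Total contribution margin = 111,160 × €44.81 = €4,981,079.60.
Subtracting fixed costs: EBIT = €4,981,079.60 − €3,996,700 = €984,379.60.
After interest of €436,680.00, pre-tax earnings = €547,699.60.
Degree of combined leverage = contribution ÷ (EBIT − I) = €4,981,079.60 ÷ €547,699.60 = 9.0945.
EPS therefore changes by 9.0945 × (-8.9%) = -80.9%.

-80.9%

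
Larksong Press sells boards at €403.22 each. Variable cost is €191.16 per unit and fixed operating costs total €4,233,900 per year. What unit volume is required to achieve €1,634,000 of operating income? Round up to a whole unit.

Contribution margin per unit = €403.22 − €191.16 = €212.06.
Need Q such that Q × €212.06 − €4,233,900 = €1,634,000, i.e. Q = €5,867,900 / €212.06 = 27,670.94 → 27,671.

27,671 boards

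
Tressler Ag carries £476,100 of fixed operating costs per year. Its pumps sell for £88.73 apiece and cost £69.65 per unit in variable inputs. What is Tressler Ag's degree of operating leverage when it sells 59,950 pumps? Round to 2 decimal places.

Total contribution margin = 59,950 × £19.08 = £1,143,846.00.
Subtracting fixed costs: EBIT = £1,143,846.00 − £476,100 = £667,746.00.
DOL = contribution ÷ EBIT = £1,143,846.00 ÷ £667,746.00 = 1.7130.

1.71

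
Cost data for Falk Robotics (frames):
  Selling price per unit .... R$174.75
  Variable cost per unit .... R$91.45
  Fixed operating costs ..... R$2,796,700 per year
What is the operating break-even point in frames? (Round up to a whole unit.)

33,574 frames

Unit CM = price − variable cost = R$174.75 − R$91.45 = R$83.30.
Break-even Q = R$2,796,700 / R$83.30 = 33,573.83 → 33,574 frames.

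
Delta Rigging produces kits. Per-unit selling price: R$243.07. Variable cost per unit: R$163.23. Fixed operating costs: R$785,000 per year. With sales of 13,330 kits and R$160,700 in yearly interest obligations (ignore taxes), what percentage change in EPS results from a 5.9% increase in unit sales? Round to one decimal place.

+53.0%

Contribution at this volume is 13,330 × R$79.84 = R$1,064,267.20.
Operating income = contribution − fixed costs = R$1,064,267.20 − R$785,000 = R$279,267.20.
After interest of R$160,700.00, pre-tax earnings = R$118,567.20.
Degree of combined leverage = contribution ÷ (EBIT − I) = R$1,064,267.20 ÷ R$118,567.20 = 8.9761.
%ΔEPS = DCL × %ΔSales = 8.9761 × +5.9% = +53.0%.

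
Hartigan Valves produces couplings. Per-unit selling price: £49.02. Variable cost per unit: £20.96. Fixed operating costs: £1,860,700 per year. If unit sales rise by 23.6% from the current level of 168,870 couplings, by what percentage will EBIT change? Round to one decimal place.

Contribution at this volume is 168,870 × £28.06 = £4,738,492.20.
EBIT = £4,738,492.20 − £1,860,700 = £2,877,792.20.
So DOL = total CM / EBIT = £4,738,492.20 / £2,877,792.20 = 1.6466.
Operating income changes by 1.6466 × +23.6% = +38.9%.

+38.9%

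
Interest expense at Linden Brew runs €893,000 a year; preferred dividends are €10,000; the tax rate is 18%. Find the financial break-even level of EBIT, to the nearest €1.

Grossing the preferred dividend up to pre-tax terms: €10,000 / (1 − 0.18) = €12,195.12.
Financial break-even EBIT = interest + D_p ÷ (1 − t) = €893,000 + €12,195.12 = €905,195.12.

€905,195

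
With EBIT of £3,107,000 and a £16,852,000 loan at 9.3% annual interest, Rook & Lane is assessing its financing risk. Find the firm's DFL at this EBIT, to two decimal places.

2.02

Annual interest charges come to £1,567,236.00.
DFL = EBIT ÷ (EBIT − I) = £3,107,000 ÷ (£3,107,000 − £1,567,236.00) = £3,107,000 ÷ £1,539,764.00 = 2.0178.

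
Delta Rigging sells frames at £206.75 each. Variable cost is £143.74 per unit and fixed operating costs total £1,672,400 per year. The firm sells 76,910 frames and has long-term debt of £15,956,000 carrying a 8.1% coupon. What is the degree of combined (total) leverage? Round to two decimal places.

At 76,910 units, contribution = 76,910 × £63.01 = £4,846,099.10.
EBIT = £4,846,099.10 − £1,672,400 = £3,173,699.10. Interest = £1,292,436.00.
DOL = £4,846,099.10 ÷ £3,173,699.10 = 1.5270; DFL = £3,173,699.10 ÷ £1,881,263.10 = 1.6870.
Combined leverage = 1.5270 × 1.6870 = 2.5760.

2.58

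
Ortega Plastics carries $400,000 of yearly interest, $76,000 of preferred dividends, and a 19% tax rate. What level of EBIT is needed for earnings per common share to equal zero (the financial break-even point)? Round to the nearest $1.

$493,827

Grossing the preferred dividend up to pre-tax terms: $76,000 / (1 − 0.19) = $93,827.16.
EPS = 0 when EBIT covers interest plus the pre-tax preferred burden: $400,000 + $93,827.16 = $493,827.16.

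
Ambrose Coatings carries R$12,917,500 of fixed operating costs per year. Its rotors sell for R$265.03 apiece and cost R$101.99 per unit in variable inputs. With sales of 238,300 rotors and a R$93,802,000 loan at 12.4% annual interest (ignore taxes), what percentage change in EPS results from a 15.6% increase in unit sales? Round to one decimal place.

+42.4%

Contribution at this volume is 238,300 × R$163.04 = R$38,852,432.00.
Subtracting fixed costs: EBIT = R$38,852,432.00 − R$12,917,500 = R$25,934,932.00.
Interest = R$11,631,448.00, so EBIT − I = R$14,303,484.00.
Degree of combined leverage = contribution ÷ (EBIT − I) = R$38,852,432.00 ÷ R$14,303,484.00 = 2.7163.
%ΔEPS = DCL × %ΔSales = 2.7163 × +15.6% = +42.4%.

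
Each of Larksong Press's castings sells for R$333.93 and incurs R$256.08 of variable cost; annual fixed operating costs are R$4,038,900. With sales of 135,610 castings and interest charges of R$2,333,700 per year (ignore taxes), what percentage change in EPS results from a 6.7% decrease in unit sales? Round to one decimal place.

-16.9%

Contribution at this volume is 135,610 × R$77.85 = R$10,557,238.50.
Operating income = contribution − fixed costs = R$10,557,238.50 − R$4,038,900 = R$6,518,338.50.
Interest = R$2,333,700.00, so EBIT − I = R$4,184,638.50.
Degree of combined leverage = contribution ÷ (EBIT − I) = R$10,557,238.50 ÷ R$4,184,638.50 = 2.5229.
%ΔEPS = DCL × %ΔSales = 2.5229 × -6.7% = -16.9%.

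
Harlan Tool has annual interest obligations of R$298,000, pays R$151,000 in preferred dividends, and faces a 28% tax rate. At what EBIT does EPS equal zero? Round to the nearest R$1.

R$507,722

Grossing the preferred dividend up to pre-tax terms: R$151,000 / (1 − 0.28) = R$209,722.22.
Financial break-even EBIT = interest + D_p ÷ (1 − t) = R$298,000 + R$209,722.22 = R$507,722.22.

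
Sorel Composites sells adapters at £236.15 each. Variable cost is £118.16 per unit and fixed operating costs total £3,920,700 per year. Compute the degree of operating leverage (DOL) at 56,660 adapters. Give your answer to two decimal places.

2.42

Total contribution margin = 56,660 × £117.99 = £6,685,313.40.
EBIT = £6,685,313.40 − £3,920,700 = £2,764,613.40.
Degree of operating leverage = £6,685,313.40 / £2,764,613.40 = 2.4182.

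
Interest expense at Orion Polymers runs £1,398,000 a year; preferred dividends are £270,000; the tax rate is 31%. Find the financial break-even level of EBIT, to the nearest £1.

£1,789,304

Grossing the preferred dividend up to pre-tax terms: £270,000 / (1 − 0.31) = £391,304.35.
EPS = 0 when EBIT covers interest plus the pre-tax preferred burden: £1,398,000 + £391,304.35 = £1,789,304.35.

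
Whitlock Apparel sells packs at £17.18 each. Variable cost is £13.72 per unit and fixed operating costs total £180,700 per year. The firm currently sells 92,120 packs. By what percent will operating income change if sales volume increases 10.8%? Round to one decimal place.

+24.9%

At 92,120 units, contribution = 92,120 × £3.46 = £318,735.20.
EBIT = £318,735.20 − £180,700 = £138,035.20.
So DOL = total CM / EBIT = £318,735.20 / £138,035.20 = 2.3091.
Operating income changes by 2.3091 × +10.8% = +24.9%.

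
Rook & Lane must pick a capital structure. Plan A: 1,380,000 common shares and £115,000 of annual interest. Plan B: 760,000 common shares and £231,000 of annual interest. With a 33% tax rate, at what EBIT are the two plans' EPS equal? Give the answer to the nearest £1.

£373,194

Set EPS_A = EPS_B: (EBIT − £115,000)(1 − 0.33) ÷ 1,380,000 = (EBIT − £231,000)(1 − 0.33) ÷ 760,000.
The (1 − t) factor cancels: (EBIT − 115,000) × 760,000 = (EBIT − 231,000) × 1,380,000.
EBIT × (1,380,000 − 760,000) = 231,000 × 1,380,000 − 115,000 × 760,000 = 231,380,000,000, so EBIT = 231,380,000,000 ÷ 620,000 = 373,193.55.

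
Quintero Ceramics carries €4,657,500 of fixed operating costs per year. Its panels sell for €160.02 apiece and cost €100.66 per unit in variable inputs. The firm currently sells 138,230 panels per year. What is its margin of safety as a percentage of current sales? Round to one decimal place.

43.2%

Unit CM = price − variable cost = €160.02 − €100.66 = €59.36. Break-even units = €4,657,500 ÷ €59.36 = 78,461.93; break-even revenue = 78,461.93 × €160.02 = €12,555,477.59.
Current sales = 138,230 × €160.02 = €22,119,564.60.
Margin of safety = (€22,119,564.60 − €12,555,477.59) ÷ €22,119,564.60 = 43.2%.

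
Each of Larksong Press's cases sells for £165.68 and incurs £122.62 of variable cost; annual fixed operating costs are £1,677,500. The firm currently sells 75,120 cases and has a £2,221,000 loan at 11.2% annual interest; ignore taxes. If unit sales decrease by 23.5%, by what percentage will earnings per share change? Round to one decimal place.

-58.1%

Total contribution margin = 75,120 × £43.06 = £3,234,667.20.
Operating income = contribution − fixed costs = £3,234,667.20 − £1,677,500 = £1,557,167.20.
After interest of £248,752.00, pre-tax earnings = £1,308,415.20.
Degree of combined leverage = contribution ÷ (EBIT − I) = £3,234,667.20 ÷ £1,308,415.20 = 2.4722.
EPS therefore changes by 2.4722 × (-23.5%) = -58.1%.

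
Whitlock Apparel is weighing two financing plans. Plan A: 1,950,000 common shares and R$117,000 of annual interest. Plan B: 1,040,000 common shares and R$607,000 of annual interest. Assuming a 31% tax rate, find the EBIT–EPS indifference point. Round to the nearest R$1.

Set EPS_A = EPS_B: (EBIT − R$117,000)(1 − 0.31) ÷ 1,950,000 = (EBIT − R$607,000)(1 − 0.31) ÷ 1,040,000.
The (1 − t) factor cancels: (EBIT − 117,000) × 1,040,000 = (EBIT − 607,000) × 1,950,000.
Solving, EBIT = (607,000·1,950,000 − 117,000·1,040,000) / (1,950,000 − 1,040,000) = 1,061,970,000,000 / 910,000 = 1,167,000.00.

R$1,167,000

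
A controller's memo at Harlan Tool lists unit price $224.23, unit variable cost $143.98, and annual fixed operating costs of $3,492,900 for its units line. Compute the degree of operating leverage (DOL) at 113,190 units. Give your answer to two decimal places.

Contribution at this volume is 113,190 × $80.25 = $9,083,497.50.
EBIT = $9,083,497.50 − $3,492,900 = $5,590,597.50.
Degree of operating leverage = $9,083,497.50 / $5,590,597.50 = 1.6248.

1.62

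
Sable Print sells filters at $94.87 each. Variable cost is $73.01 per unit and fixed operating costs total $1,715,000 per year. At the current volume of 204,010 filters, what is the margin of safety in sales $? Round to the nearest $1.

$11,911,517

Contribution margin per unit = $94.87 − $73.01 = $21.86. Break-even units = $1,715,000 ÷ $21.86 = 78,453.80; break-even revenue = 78,453.80 × $94.87 = $7,442,911.71.
Actual sales revenue = 204,010 × $94.87 = $19,354,428.70.
Margin of safety = $19,354,428.70 − $7,442,911.71 = $11,911,517.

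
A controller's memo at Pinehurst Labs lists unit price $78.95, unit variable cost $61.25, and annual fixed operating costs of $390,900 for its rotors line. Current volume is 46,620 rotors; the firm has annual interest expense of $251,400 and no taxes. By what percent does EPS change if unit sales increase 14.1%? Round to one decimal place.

Contribution at this volume is 46,620 × $17.70 = $825,174.00.
Operating income = contribution − fixed costs = $825,174.00 − $390,900 = $434,274.00.
After interest of $251,400.00, pre-tax earnings = $182,874.00.
DCL = total CM / (EBIT − I) = $825,174.00 / $182,874.00 = 4.5123.
EPS therefore changes by 4.5123 × (+14.1%) = +63.6%.

+63.6%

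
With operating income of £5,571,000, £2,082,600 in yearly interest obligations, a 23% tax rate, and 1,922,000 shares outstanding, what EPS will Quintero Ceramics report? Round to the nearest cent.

Pre-tax income = £5,571,000 − £2,082,600.00 = £3,488,400.00.
Net income = £3,488,400.00 × (1 − 0.23) = £2,686,068.00.
Per share: £2,686,068.00 / 1,922,000 shares = £1.40.

£1.40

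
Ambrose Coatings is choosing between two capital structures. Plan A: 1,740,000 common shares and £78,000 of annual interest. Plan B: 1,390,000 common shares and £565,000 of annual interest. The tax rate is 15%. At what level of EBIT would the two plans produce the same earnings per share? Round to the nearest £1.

At indifference, (EBIT − 78,000)(1 − t)/1,740,000 = (EBIT − 565,000)(1 − t)/1,390,000.
The (1 − t) factor cancels: (EBIT − 78,000) × 1,390,000 = (EBIT − 565,000) × 1,740,000.
Solving, EBIT = (565,000·1,740,000 − 78,000·1,390,000) / (1,740,000 − 1,390,000) = 874,680,000,000 / 350,000 = 2,499,085.71.

£2,499,086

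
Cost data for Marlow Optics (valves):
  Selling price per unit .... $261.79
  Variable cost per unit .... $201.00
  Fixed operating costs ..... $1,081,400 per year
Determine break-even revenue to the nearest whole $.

CM per unit = $261.79 − $201.00 = $60.79; CM ratio = $60.79 / $261.79 = 0.2322.
Break-even revenue = fixed costs × price ÷ CM = $1,081,400 × $261.79 ÷ $60.79 = $4,657,011.

$4,657,011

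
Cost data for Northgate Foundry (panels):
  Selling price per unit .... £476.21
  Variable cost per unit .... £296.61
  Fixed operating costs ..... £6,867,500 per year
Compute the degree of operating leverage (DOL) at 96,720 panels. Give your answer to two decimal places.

1.65

At 96,720 units, contribution = 96,720 × £179.60 = £17,370,912.00.
Subtracting fixed costs: EBIT = £17,370,912.00 − £6,867,500 = £10,503,412.00.
Degree of operating leverage = £17,370,912.00 / £10,503,412.00 = 1.6538.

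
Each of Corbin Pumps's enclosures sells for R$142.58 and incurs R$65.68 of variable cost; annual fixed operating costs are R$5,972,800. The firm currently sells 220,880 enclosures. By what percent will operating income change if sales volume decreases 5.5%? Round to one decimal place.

-8.5%

Contribution at this volume is 220,880 × R$76.90 = R$16,985,672.00.
Subtracting fixed costs: EBIT = R$16,985,672.00 − R$5,972,800 = R$11,012,872.00.
DOL = contribution ÷ EBIT = R$16,985,672.00 ÷ R$11,012,872.00 = 1.5423.
Operating income changes by 1.5423 × -5.5% = -8.5%.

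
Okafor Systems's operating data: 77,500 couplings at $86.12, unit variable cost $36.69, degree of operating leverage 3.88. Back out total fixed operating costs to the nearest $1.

$2,843,499

Contribution at this volume is 77,500 × $49.43 = $3,830,825.00.
DOL = contribution / EBIT, so EBIT = $3,830,825.00 / 3.88 = $987,326.03.
And FC = contribution − EBIT = $3,830,825.00 − $987,326.03 = $2,843,499.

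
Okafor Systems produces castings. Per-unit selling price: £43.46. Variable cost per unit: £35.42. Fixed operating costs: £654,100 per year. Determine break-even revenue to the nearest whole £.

£3,535,720

Contribution margin per unit = £43.46 − £35.42 = £8.04, a CM ratio of £8.04 ÷ £43.46 = 0.1850.
Break-even sales = FC ÷ CM ratio = £654,100 × £43.46 / £8.04 = £3,535,720.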